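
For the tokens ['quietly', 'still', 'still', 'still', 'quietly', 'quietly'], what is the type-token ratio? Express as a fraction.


Tokens: 6
Unique types: ('quietly', 'still') = 2
TTR = 2/6
Simplify: divide both by 2 -> 1/3
TTR = 1/3

1/3


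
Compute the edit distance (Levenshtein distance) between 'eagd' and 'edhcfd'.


Building DP table for s1='eagd' (len 4) and s2='edhcfd' (len 6):
       e  d  h  c  f  d
    0  1  2  3  4  5  6
  e 1  0  1  2  3  4  5
  a 2  1  1  2  3  4  5
  g 3  2  2  2  3  4  5
  d 4  3  2  3  3  4  4
Edit distance = dp[4][6] = 4

4


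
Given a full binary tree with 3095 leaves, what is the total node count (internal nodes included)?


Leaf nodes (terminals): 3095
Internal nodes = n - 1 = 3095 - 1 = 3094
Total = leaves + internal = 3095 + 3094 = 6189

6189


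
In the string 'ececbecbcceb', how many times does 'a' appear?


Scanning 'ececbecbcceb' for 'a':
  No matches found.
Total occurrences of 'a': 0

0


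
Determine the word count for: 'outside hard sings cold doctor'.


Counting words by splitting on spaces:
  Word 1: 'outside'
  Word 2: 'hard'
  Word 3: 'sings'
  Word 4: 'cold'
  Word 5: 'doctor'
Total words: 5

5


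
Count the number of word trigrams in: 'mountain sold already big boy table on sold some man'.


Word trigrams from [10] words:
  Trigram 1: (mountain sold already)
  Trigram 2: (sold already big)
  Trigram 3: (already big boy)
  Trigram 4: (big boy table)
  Trigram 5: (boy table on)
  Trigram 6: (table on sold)
  Trigram 7: (on sold some)
  Trigram 8: (sold some man)
Total word trigrams: 10 - 2 = 8

8


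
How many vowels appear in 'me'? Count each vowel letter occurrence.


Scanning each character of 'me':
  Position 1: 'm' -> consonant (running count: 0)
  Position 2: 'e' -> vowel (running count: 1)
Total vowels: 1

1


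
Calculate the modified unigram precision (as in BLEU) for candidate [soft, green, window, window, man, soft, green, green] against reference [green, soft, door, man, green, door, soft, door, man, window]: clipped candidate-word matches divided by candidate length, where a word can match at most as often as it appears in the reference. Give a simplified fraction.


Reference word counts: {'door': 3, 'green': 2, 'man': 2, 'soft': 2, 'window': 1}
Checking each candidate word (with clipping):
  'soft' -> in reference (ref count 2, used 1/2) -> match (matches: 1)
  'green' -> in reference (ref count 2, used 1/2) -> match (matches: 2)
  'window' -> in reference (ref count 1, used 1/1) -> match (matches: 3)
  'window' -> ref count 1 already used up (1/1) -> clipped, no match (matches: 3)
  'man' -> in reference (ref count 2, used 1/2) -> match (matches: 4)
  'soft' -> in reference (ref count 2, used 2/2) -> match (matches: 5)
  'green' -> in reference (ref count 2, used 2/2) -> match (matches: 6)
  'green' -> ref count 2 already used up (2/2) -> clipped, no match (matches: 6)
Clipped matches: 6, Candidate length: 8
Precision = 6/8 = 3/4

3/4


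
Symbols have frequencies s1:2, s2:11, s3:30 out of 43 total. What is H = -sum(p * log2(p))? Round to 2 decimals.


Computing entropy H = -sum(p_i * log2(p_i)):
  s1: p = 2/43 = 0.0465, -p*log2(p) = 0.2059
  s2: p = 11/43 = 0.2558, -p*log2(p) = 0.5031
  s3: p = 30/43 = 0.6977, -p*log2(p) = 0.3624
H = sum of terms = 1.0714
Rounded to 2 decimals: 1.07

1.07


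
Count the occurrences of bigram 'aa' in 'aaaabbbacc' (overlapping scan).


Scanning 'aaaabbbacc' for bigram 'aa':
  Position 0: 'aa' -> MATCH
  Position 1: 'aa' -> MATCH
  Position 2: 'aa' -> MATCH
  Position 3: 'ab' -> no
  Position 4: 'bb' -> no
  Position 5: 'bb' -> no
  Position 6: 'ba' -> no
  Position 7: 'ac' -> no
  Position 8: 'cc' -> no
Total matches: 3

3


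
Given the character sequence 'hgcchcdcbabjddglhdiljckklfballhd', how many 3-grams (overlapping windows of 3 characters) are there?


String 'hgcchcdcbabjddglhdiljckklfballhd' has length L = 32.
Number of overlapping n-grams = L - n + 1
Substituting: 32 - 3 + 1 = 30

30


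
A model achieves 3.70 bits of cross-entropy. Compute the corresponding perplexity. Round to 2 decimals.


Perplexity formula: PP = 2^H
H = 3.70
PP = 2^3.70
Decompose: 2^3.70 = 2^3 * 2^0.70
2^3 = 8, 2^0.70 ~ 1.6245048
PP ~ 8 * 1.6245048 = 12.9960384
Rounded to 2 decimals: 13.00

13.00


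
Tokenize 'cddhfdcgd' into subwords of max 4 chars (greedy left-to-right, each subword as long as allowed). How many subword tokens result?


'cddhfdcgd' has 9 characters.
Chunking with max size 4:
  Chunk 1: 'cddh' (positions 0-3)
  Chunk 2: 'fdcg' (positions 4-7)
  Chunk 3: 'd' (positions 8-8)
Total chunks: ceil(9 / 4) = 3

3


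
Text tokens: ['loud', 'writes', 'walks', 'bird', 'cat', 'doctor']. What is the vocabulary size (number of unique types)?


Listing all tokens and tracking unique types:
  Token 1: 'loud' -> NEW (unique so far: 1)
  Token 2: 'writes' -> NEW (unique so far: 2)
  Token 3: 'walks' -> NEW (unique so far: 3)
  Token 4: 'bird' -> NEW (unique so far: 4)
  Token 5: 'cat' -> NEW (unique so far: 5)
  Token 6: 'doctor' -> NEW (unique so far: 6)
Unique types: ('bird', 'cat', 'doctor', 'loud', 'walks', 'writes')
Vocabulary size: 6

6


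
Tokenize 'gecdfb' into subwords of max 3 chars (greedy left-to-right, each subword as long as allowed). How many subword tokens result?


'gecdfb' has 6 characters.
Chunking with max size 3:
  Chunk 1: 'gec' (positions 0-2)
  Chunk 2: 'dfb' (positions 3-5)
Total chunks: ceil(6 / 3) = 2

2


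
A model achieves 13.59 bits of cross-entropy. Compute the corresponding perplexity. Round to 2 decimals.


Perplexity formula: PP = 2^H
H = 13.59
PP = 2^13.59
Decompose: 2^13.59 = 2^13 * 2^0.59
2^13 = 8192, 2^0.59 ~ 1.5052467
PP ~ 8192 * 1.5052467 = 12330.9809664
Rounded to 2 decimals: 12330.98

12330.98


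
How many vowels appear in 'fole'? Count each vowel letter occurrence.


Scanning each character of 'fole':
  Position 1: 'f' -> consonant (running count: 0)
  Position 2: 'o' -> vowel (running count: 1)
  Position 3: 'l' -> consonant (running count: 1)
  Position 4: 'e' -> vowel (running count: 2)
Total vowels: 2

2


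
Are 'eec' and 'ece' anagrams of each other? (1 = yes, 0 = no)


Sort characters of 'eec': 'cee'
Sort characters of 'ece': 'cee'
Sorted forms match -> they ARE anagrams
Result: 1

1


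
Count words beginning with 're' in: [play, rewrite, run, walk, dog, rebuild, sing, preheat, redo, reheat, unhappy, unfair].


Checking each word for prefix 're':
  'play' -> no (count: 0)
  'rewrite' -> YES, starts with 're' (count: 1)
  'run' -> no (count: 1)
  'walk' -> no (count: 1)
  'dog' -> no (count: 1)
  'rebuild' -> YES, starts with 're' (count: 2)
  'sing' -> no (count: 2)
  'preheat' -> no (count: 2)
  'redo' -> YES, starts with 're' (count: 3)
  'reheat' -> YES, starts with 're' (count: 4)
  'unhappy' -> no (count: 4)
  'unfair' -> no (count: 4)
Total with prefix 're': 4

4


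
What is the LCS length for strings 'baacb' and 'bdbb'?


DP table for LCS of 'baacb' and 'bdbb':
       b  d  b  b
    0  0  0  0  0
  b 0  1  1  1  1
  a 0  1  1  1  1
  a 0  1  1  1  1
  c 0  1  1  1  1
  b 0  1  1  2  2
LCS: 'bb'
LCS length = 2

2


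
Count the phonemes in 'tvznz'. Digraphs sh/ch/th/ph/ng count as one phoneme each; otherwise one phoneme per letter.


Parsing 'tvznz' greedily, digraphs first:
  't' -> consonant phoneme (phonemes so far: 1)
  'v' -> consonant phoneme (phonemes so far: 2)
  'z' -> consonant phoneme (phonemes so far: 3)
  'n' -> consonant phoneme (phonemes so far: 4)
  'z' -> consonant phoneme (phonemes so far: 5)
Total phonemes: 5

5


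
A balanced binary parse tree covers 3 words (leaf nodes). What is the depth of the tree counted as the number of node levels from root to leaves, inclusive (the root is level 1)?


In a balanced binary tree with n leaves the deepest leaf is ceil(log2(n)) edges below the root,
so counting node levels inclusive of root and leaves gives ceil(log2(n)) + 1 levels.
log2(3) = 1.5850
ceil(1.5850) = 2
levels = 2 + 1 = 3

3


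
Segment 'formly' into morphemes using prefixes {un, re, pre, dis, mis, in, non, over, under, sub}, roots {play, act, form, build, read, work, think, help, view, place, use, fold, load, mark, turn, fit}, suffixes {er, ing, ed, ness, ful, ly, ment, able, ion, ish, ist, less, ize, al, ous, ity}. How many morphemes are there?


Segmenting 'formly' against the inventory:
  'form' -> root (morpheme 1)
  'ly' -> suffix (morpheme 2)
Total morphemes: 2

2


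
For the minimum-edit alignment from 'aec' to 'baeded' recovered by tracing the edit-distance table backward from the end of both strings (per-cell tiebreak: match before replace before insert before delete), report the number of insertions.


Edit distance = 4. Backtracking from cell (3, 6) with preference match > replace > insert > delete,
then listing the resulting alignment 'aec' -> 'baeded' left to right:
  Step 1: insert 'b' [insertion #1]
  Step 2: keep 'a'
  Step 3: insert 'e' [insertion #2]
  Step 4: insert 'd' [insertion #3]
  Step 5: keep 'e'
  Step 6: replace c->d
Total insertions: 3

3


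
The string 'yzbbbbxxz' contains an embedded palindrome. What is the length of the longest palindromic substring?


Scanning 'yzbbbbxxz' for palindromic substrings.
Substring at positions 2-5: 'bbbb'.
Check: reverse('bbbb') = 'bbbb' -> palindrome confirmed.
Neighbouring characters ('z' / 'x') break symmetry, so it cannot extend further.
No longer palindromic substring exists; longest length = 4

4


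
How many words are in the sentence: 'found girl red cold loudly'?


Counting words by splitting on spaces:
  Word 1: 'found'
  Word 2: 'girl'
  Word 3: 'red'
  Word 4: 'cold'
  Word 5: 'loudly'
Total words: 5

5


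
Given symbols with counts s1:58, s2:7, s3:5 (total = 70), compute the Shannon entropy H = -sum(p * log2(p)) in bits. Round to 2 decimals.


Computing entropy H = -sum(p_i * log2(p_i)):
  s1: p = 58/70 = 0.8286, -p*log2(p) = 0.2248
  s2: p = 7/70 = 0.1000, -p*log2(p) = 0.3322
  s3: p = 5/70 = 0.0714, -p*log2(p) = 0.2720
H = sum of terms = 0.8290
Rounded to 2 decimals: 0.83

0.83


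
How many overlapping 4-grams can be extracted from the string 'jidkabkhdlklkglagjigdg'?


String 'jidkabkhdlklkglagjigdg' has length L = 22.
Number of overlapping n-grams = L - n + 1
Substituting: 22 - 4 + 1 = 19

19


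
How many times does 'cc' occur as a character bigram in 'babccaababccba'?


Scanning 'babccaababccba' for bigram 'cc':
  Position 0: 'ba' -> no
  Position 1: 'ab' -> no
  Position 2: 'bc' -> no
  Position 3: 'cc' -> MATCH
  Position 4: 'ca' -> no
  Position 5: 'aa' -> no
  Position 6: 'ab' -> no
  Position 7: 'ba' -> no
  Position 8: 'ab' -> no
  Position 9: 'bc' -> no
  Position 10: 'cc' -> MATCH
  Position 11: 'cb' -> no
  Position 12: 'ba' -> no
Total matches: 2

2


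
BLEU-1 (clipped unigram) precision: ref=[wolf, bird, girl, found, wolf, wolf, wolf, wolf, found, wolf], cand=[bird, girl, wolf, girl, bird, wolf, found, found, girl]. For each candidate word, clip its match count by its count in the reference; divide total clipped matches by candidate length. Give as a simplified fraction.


Reference word counts: {'bird': 1, 'found': 2, 'girl': 1, 'wolf': 6}
Checking each candidate word (with clipping):
  'bird' -> in reference (ref count 1, used 1/1) -> match (matches: 1)
  'girl' -> in reference (ref count 1, used 1/1) -> match (matches: 2)
  'wolf' -> in reference (ref count 6, used 1/6) -> match (matches: 3)
  'girl' -> ref count 1 already used up (1/1) -> clipped, no match (matches: 3)
  'bird' -> ref count 1 already used up (1/1) -> clipped, no match (matches: 3)
  'wolf' -> in reference (ref count 6, used 2/6) -> match (matches: 4)
  'found' -> in reference (ref count 2, used 1/2) -> match (matches: 5)
  'found' -> in reference (ref count 2, used 2/2) -> match (matches: 6)
  'girl' -> ref count 1 already used up (1/1) -> clipped, no match (matches: 6)
Clipped matches: 6, Candidate length: 9
Precision = 6/9 = 2/3

2/3


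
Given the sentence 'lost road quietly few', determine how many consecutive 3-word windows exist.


Word trigrams from [4] words:
  Trigram 1: (lost road quietly)
  Trigram 2: (road quietly few)
Total word trigrams: 4 - 2 = 2

2


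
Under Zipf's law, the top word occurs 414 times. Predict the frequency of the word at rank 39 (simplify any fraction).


Zipf's law: freq(rank) = f1 / rank
f1 = 414, rank = 39
freq = 414 / 39
GCD(414, 39) = 3
Simplified: 138/13

138/13


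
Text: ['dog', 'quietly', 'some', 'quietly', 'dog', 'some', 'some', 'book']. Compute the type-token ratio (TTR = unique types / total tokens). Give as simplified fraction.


Tokens: 8
Unique types: ('book', 'dog', 'quietly', 'some') = 4
TTR = 4/8
Simplify: divide both by 4 -> 1/2
TTR = 1/2

1/2


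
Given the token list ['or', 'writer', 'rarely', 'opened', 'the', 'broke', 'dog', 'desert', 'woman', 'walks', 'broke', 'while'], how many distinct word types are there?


Listing all tokens and tracking unique types:
  Token 1: 'or' -> NEW (unique so far: 1)
  Token 2: 'writer' -> NEW (unique so far: 2)
  Token 3: 'rarely' -> NEW (unique so far: 3)
  Token 4: 'opened' -> NEW (unique so far: 4)
  Token 5: 'the' -> NEW (unique so far: 5)
  Token 6: 'broke' -> NEW (unique so far: 6)
  Token 7: 'dog' -> NEW (unique so far: 7)
  Token 8: 'desert' -> NEW (unique so far: 8)
  Token 9: 'woman' -> NEW (unique so far: 9)
  Token 10: 'walks' -> NEW (unique so far: 10)
  Token 11: 'broke' -> duplicate (unique so far: 10)
  Token 12: 'while' -> NEW (unique so far: 11)
Unique types: ('broke', 'desert', 'dog', 'opened', 'or', 'rarely', 'the', 'walks', 'while', 'woman', 'writer')
Vocabulary size: 11

11


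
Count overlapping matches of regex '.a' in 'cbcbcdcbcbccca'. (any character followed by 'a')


Pattern: .a means any character followed by 'a'.
Scanning 'cbcbcdcbcbccca' position-by-position:
  Pos 0: window 'cb' -> no
  Pos 1: window 'bc' -> no
  Pos 2: window 'cb' -> no
  Pos 3: window 'bc' -> no
  Pos 4: window 'cd' -> no
  Pos 5: window 'dc' -> no
  Pos 6: window 'cb' -> no
  Pos 7: window 'bc' -> no
  Pos 8: window 'cb' -> no
  Pos 9: window 'bc' -> no
  Pos 10: window 'cc' -> no
  Pos 11: window 'cc' -> no
  Pos 12: window 'ca' -> MATCH
  Pos 13: window 'a' -> no
Total matches: 1

1


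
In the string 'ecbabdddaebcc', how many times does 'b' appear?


Scanning 'ecbabdddaebcc' for 'b':
  Position 2: 'b' -> MATCH (count: 1)
  Position 4: 'b' -> MATCH (count: 2)
  Position 10: 'b' -> MATCH (count: 3)
Total occurrences of 'b': 3

3


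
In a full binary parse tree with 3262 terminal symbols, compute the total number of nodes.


Leaf nodes (terminals): 3262
Internal nodes = n - 1 = 3262 - 1 = 3261
Total = leaves + internal = 3262 + 3261 = 6523

6523


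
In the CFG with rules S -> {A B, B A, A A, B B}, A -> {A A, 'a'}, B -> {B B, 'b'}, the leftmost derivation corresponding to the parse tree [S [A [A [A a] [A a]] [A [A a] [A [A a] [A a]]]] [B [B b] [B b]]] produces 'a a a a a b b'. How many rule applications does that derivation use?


Every bracketed nonterminal node [X ...] in the tree is produced by exactly one rule application.
Reading the tree off as a leftmost derivation:
  Step 1: S  =>  A B   (applied S -> A B)
  Step 2: A B  =>  A A B   (applied A -> A A)
  Step 3: A A B  =>  A A A B   (applied A -> A A)
  Step 4: A A A B  =>  a A A B   (applied A -> a)
  Step 5: a A A B  =>  a a A B   (applied A -> a)
  Step 6: a a A B  =>  a a A A B   (applied A -> A A)
  Step 7: a a A A B  =>  a a a A B   (applied A -> a)
  Step 8: a a a A B  =>  a a a A A B   (applied A -> A A)
  Step 9: a a a A A B  =>  a a a a A B   (applied A -> a)
  Step 10: a a a a A B  =>  a a a a a B   (applied A -> a)
  Step 11: a a a a a B  =>  a a a a a B B   (applied B -> B B)
  Step 12: a a a a a B B  =>  a a a a a b B   (applied B -> b)
  Step 13: a a a a a b B  =>  a a a a a b b   (applied B -> b)
Final yield: a a a a a b b
Total rewrite steps: 13

13


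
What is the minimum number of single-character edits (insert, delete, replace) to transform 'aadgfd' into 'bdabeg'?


Building DP table for s1='aadgfd' (len 6) and s2='bdabeg' (len 6):
       b  d  a  b  e  g
    0  1  2  3  4  5  6
  a 1  1  2  2  3  4  5
  a 2  2  2  2  3  4  5
  d 3  3  2  3  3  4  5
  g 4  4  3  3  4  4  4
  f 5  5  4  4  4  5  5
  d 6  6  5  5  5  5  6
Edit distance = dp[6][6] = 6

6


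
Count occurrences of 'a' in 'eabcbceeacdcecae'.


Scanning 'eabcbceeacdcecae' for 'a':
  Position 1: 'a' -> MATCH (count: 1)
  Position 8: 'a' -> MATCH (count: 2)
  Position 14: 'a' -> MATCH (count: 3)
Total occurrences of 'a': 3

3


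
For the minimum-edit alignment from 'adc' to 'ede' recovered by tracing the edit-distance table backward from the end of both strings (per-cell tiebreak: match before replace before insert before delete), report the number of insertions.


Edit distance = 2. Backtracking from cell (3, 3) with preference match > replace > insert > delete,
then listing the resulting alignment 'adc' -> 'ede' left to right:
  Step 1: replace a->e
  Step 2: keep 'd'
  Step 3: replace c->e
Total insertions: 0

0


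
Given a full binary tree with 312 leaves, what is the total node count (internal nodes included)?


Leaf nodes (terminals): 312
Internal nodes = n - 1 = 312 - 1 = 311
Total = leaves + internal = 312 + 311 = 623

623


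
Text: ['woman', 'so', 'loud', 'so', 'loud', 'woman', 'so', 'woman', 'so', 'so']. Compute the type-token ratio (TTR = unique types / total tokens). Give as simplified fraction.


Tokens: 10
Unique types: ('loud', 'so', 'woman') = 3
TTR = 3/10
Already in lowest terms.

3/10


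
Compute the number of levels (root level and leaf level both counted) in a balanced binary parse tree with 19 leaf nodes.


In a balanced binary tree with n leaves the deepest leaf is ceil(log2(n)) edges below the root,
so counting node levels inclusive of root and leaves gives ceil(log2(n)) + 1 levels.
log2(19) = 4.2479
ceil(4.2479) = 5
levels = 5 + 1 = 6

6


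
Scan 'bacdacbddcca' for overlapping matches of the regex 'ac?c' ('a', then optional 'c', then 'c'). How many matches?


Pattern: ac?c means 'a', then optional 'c', then 'c'.
Scanning 'bacdacbddcca' position-by-position:
  Pos 0: window 'bac' -> no
  Pos 1: window 'acd' -> MATCH
  Pos 2: window 'cda' -> no
  Pos 3: window 'dac' -> no
  Pos 4: window 'acb' -> MATCH
  Pos 5: window 'cbd' -> no
  Pos 6: window 'bdd' -> no
  Pos 7: window 'ddc' -> no
  Pos 8: window 'dcc' -> no
  Pos 9: window 'cca' -> no
  Pos 10: window 'ca' -> no
  Pos 11: window 'a' -> no
Total matches: 2

2


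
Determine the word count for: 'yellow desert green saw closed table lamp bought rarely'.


Counting words by splitting on spaces:
  Word 1: 'yellow'
  Word 2: 'desert'
  Word 3: 'green'
  Word 4: 'saw'
  Word 5: 'closed'
  Word 6: 'table'
  Word 7: 'lamp'
  Word 8: 'bought'
  Word 9: 'rarely'
Total words: 9

9


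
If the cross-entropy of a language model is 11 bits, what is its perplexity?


Perplexity formula: PP = 2^H
H = 11
PP = 2^11
PP = 2^11 = 2048

2048


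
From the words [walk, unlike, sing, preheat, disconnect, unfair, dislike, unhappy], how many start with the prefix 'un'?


Checking each word for prefix 'un':
  'walk' -> no (count: 0)
  'unlike' -> YES, starts with 'un' (count: 1)
  'sing' -> no (count: 1)
  'preheat' -> no (count: 1)
  'disconnect' -> no (count: 1)
  'unfair' -> YES, starts with 'un' (count: 2)
  'dislike' -> no (count: 2)
  'unhappy' -> YES, starts with 'un' (count: 3)
Total with prefix 'un': 3

3


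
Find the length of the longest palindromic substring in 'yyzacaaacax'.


Scanning 'yyzacaaacax' for palindromic substrings.
Substring at positions 3-9: 'acaaaca'.
Check: reverse('acaaaca') = 'acaaaca' -> palindrome confirmed.
Neighbouring characters ('z' / 'x') break symmetry, so it cannot extend further.
No longer palindromic substring exists; longest length = 7

7


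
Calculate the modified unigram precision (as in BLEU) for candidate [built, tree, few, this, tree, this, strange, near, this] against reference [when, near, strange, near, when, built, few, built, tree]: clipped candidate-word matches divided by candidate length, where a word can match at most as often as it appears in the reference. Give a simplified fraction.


Reference word counts: {'built': 2, 'few': 1, 'near': 2, 'strange': 1, 'tree': 1, 'when': 2}
Checking each candidate word (with clipping):
  'built' -> in reference (ref count 2, used 1/2) -> match (matches: 1)
  'tree' -> in reference (ref count 1, used 1/1) -> match (matches: 2)
  'few' -> in reference (ref count 1, used 1/1) -> match (matches: 3)
  'this' -> not in reference -> no match (matches: 3)
  'tree' -> ref count 1 already used up (1/1) -> clipped, no match (matches: 3)
  'this' -> not in reference -> no match (matches: 3)
  'strange' -> in reference (ref count 1, used 1/1) -> match (matches: 4)
  'near' -> in reference (ref count 2, used 1/2) -> match (matches: 5)
  'this' -> not in reference -> no match (matches: 5)
Clipped matches: 5, Candidate length: 9
Precision = 5/9

5/9


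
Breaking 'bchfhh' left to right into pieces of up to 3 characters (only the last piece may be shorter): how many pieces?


'bchfhh' has 6 characters.
Chunking with max size 3:
  Chunk 1: 'bch' (positions 0-2)
  Chunk 2: 'fhh' (positions 3-5)
Total chunks: ceil(6 / 3) = 2

2


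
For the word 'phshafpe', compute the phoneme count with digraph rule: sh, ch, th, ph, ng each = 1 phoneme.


Parsing 'phshafpe' greedily, digraphs first:
  'ph' -> digraph (1 consonant phoneme) (phonemes so far: 1)
  'sh' -> digraph (1 consonant phoneme) (phonemes so far: 2)
  'a' -> vowel phoneme (phonemes so far: 3)
  'f' -> consonant phoneme (phonemes so far: 4)
  'p' -> consonant phoneme (phonemes so far: 5)
  'e' -> vowel phoneme (phonemes so far: 6)
Total phonemes: 6

6


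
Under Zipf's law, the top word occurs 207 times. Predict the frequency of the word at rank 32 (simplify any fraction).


Zipf's law: freq(rank) = f1 / rank
f1 = 207, rank = 32
freq = 207 / 32
GCD(207, 32) = 1
Simplified: 207/32

207/32


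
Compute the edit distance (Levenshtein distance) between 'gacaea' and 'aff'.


Building DP table for s1='gacaea' (len 6) and s2='aff' (len 3):
       a  f  f
    0  1  2  3
  g 1  1  2  3
  a 2  1  2  3
  c 3  2  2  3
  a 4  3  3  3
  e 5  4  4  4
  a 6  5  5  5
Edit distance = dp[6][3] = 5

5


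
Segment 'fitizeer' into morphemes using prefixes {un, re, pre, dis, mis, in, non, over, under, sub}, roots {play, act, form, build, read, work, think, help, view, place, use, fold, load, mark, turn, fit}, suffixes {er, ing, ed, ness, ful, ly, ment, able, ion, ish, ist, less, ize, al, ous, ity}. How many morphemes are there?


Segmenting 'fitizeer' against the inventory:
  'fit' -> root (morpheme 1)
  'ize' -> suffix (morpheme 2)
  'er' -> suffix (morpheme 3)
Total morphemes: 3

3


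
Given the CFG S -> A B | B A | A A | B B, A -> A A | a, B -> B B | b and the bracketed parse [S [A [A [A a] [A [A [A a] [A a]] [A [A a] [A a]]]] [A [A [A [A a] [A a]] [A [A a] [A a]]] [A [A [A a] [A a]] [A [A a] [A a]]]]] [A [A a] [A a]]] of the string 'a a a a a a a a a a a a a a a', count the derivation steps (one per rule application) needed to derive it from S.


Every bracketed nonterminal node [X ...] in the tree is produced by exactly one rule application.
Reading the tree off as a leftmost derivation:
  Step 1: S  =>  A A   (applied S -> A A)
  Step 2: A A  =>  A A A   (applied A -> A A)
  Step 3: A A A  =>  A A A A   (applied A -> A A)
  Step 4: A A A A  =>  a A A A   (applied A -> a)
  Step 5: a A A A  =>  a A A A A   (applied A -> A A)
  Step 6: a A A A A  =>  a A A A A A   (applied A -> A A)
  Step 7: a A A A A A  =>  a a A A A A   (applied A -> a)
  Step 8: a a A A A A  =>  a a a A A A   (applied A -> a)
  Step 9: a a a A A A  =>  a a a A A A A   (applied A -> A A)
  Step 10: a a a A A A A  =>  a a a a A A A   (applied A -> a)
  Step 11: a a a a A A A  =>  a a a a a A A   (applied A -> a)
  Step 12: a a a a a A A  =>  a a a a a A A A   (applied A -> A A)
  Step 13: a a a a a A A A  =>  a a a a a A A A A   (applied A -> A A)
  Step 14: a a a a a A A A A  =>  a a a a a A A A A A   (applied A -> A A)
  Step 15: a a a a a A A A A A  =>  a a a a a a A A A A   (applied A -> a)
  Step 16: a a a a a a A A A A  =>  a a a a a a a A A A   (applied A -> a)
  Step 17: a a a a a a a A A A  =>  a a a a a a a A A A A   (applied A -> A A)
  Step 18: a a a a a a a A A A A  =>  a a a a a a a a A A A   (applied A -> a)
  Step 19: a a a a a a a a A A A  =>  a a a a a a a a a A A   (applied A -> a)
  Step 20: a a a a a a a a a A A  =>  a a a a a a a a a A A A   (applied A -> A A)
  Step 21: a a a a a a a a a A A A  =>  a a a a a a a a a A A A A   (applied A -> A A)
  Step 22: a a a a a a a a a A A A A  =>  a a a a a a a a a a A A A   (applied A -> a)
  Step 23: a a a a a a a a a a A A A  =>  a a a a a a a a a a a A A   (applied A -> a)
  Step 24: a a a a a a a a a a a A A  =>  a a a a a a a a a a a A A A   (applied A -> A A)
  Step 25: a a a a a a a a a a a A A A  =>  a a a a a a a a a a a a A A   (applied A -> a)
  Step 26: a a a a a a a a a a a a A A  =>  a a a a a a a a a a a a a A   (applied A -> a)
  Step 27: a a a a a a a a a a a a a A  =>  a a a a a a a a a a a a a A A   (applied A -> A A)
  Step 28: a a a a a a a a a a a a a A A  =>  a a a a a a a a a a a a a a A   (applied A -> a)
  Step 29: a a a a a a a a a a a a a a A  =>  a a a a a a a a a a a a a a a   (applied A -> a)
Final yield: a a a a a a a a a a a a a a a
Total rewrite steps: 29

29


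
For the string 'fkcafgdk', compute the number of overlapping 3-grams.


String 'fkcafgdk' has length L = 8.
Number of overlapping n-grams = L - n + 1
Substituting: 8 - 3 + 1 = 6

6


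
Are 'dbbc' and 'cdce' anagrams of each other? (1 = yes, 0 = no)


Sort characters of 'dbbc': 'bbcd'
Sort characters of 'cdce': 'ccde'
Sorted forms differ -> they are NOT anagrams
Result: 0

0


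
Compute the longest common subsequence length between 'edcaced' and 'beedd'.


DP table for LCS of 'edcaced' and 'beedd':
       b  e  e  d  d
    0  0  0  0  0  0
  e 0  0  1  1  1  1
  d 0  0  1  1  2  2
  c 0  0  1  1  2  2
  a 0  0  1  1  2  2
  c 0  0  1  1  2  2
  e 0  0  1  2  2  2
  d 0  0  1  2  3  3
LCS: 'edd'
LCS length = 3

3


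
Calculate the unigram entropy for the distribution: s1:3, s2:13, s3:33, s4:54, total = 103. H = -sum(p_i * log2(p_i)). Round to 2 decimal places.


Computing entropy H = -sum(p_i * log2(p_i)):
  s1: p = 3/103 = 0.0291, -p*log2(p) = 0.1486
  s2: p = 13/103 = 0.1262, -p*log2(p) = 0.3769
  s3: p = 33/103 = 0.3204, -p*log2(p) = 0.5261
  s4: p = 54/103 = 0.5243, -p*log2(p) = 0.4884
H = sum of terms = 1.5400
Rounded to 2 decimals: 1.54

1.54


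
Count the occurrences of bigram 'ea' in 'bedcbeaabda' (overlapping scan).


Scanning 'bedcbeaabda' for bigram 'ea':
  Position 0: 'be' -> no
  Position 1: 'ed' -> no
  Position 2: 'dc' -> no
  Position 3: 'cb' -> no
  Position 4: 'be' -> no
  Position 5: 'ea' -> MATCH
  Position 6: 'aa' -> no
  Position 7: 'ab' -> no
  Position 8: 'bd' -> no
  Position 9: 'da' -> no
Total matches: 1

1


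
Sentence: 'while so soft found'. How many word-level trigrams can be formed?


Word trigrams from [4] words:
  Trigram 1: (while so soft)
  Trigram 2: (so soft found)
Total word trigrams: 4 - 2 = 2

2


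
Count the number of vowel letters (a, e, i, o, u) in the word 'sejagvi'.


Scanning each character of 'sejagvi':
  Position 1: 's' -> consonant (running count: 0)
  Position 2: 'e' -> vowel (running count: 1)
  Position 3: 'j' -> consonant (running count: 1)
  Position 4: 'a' -> vowel (running count: 2)
  Position 5: 'g' -> consonant (running count: 2)
  Position 6: 'v' -> consonant (running count: 2)
  Position 7: 'i' -> vowel (running count: 3)
Total vowels: 3

3


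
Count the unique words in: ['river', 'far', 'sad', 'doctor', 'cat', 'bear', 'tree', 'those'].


Listing all tokens and tracking unique types:
  Token 1: 'river' -> NEW (unique so far: 1)
  Token 2: 'far' -> NEW (unique so far: 2)
  Token 3: 'sad' -> NEW (unique so far: 3)
  Token 4: 'doctor' -> NEW (unique so far: 4)
  Token 5: 'cat' -> NEW (unique so far: 5)
  Token 6: 'bear' -> NEW (unique so far: 6)
  Token 7: 'tree' -> NEW (unique so far: 7)
  Token 8: 'those' -> NEW (unique so far: 8)
Unique types: ('bear', 'cat', 'doctor', 'far', 'river', 'sad', 'those', 'tree')
Vocabulary size: 8

8


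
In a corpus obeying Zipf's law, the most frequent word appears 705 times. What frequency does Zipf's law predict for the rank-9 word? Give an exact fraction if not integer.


Zipf's law: freq(rank) = f1 / rank
f1 = 705, rank = 9
freq = 705 / 9
GCD(705, 9) = 3
Simplified: 235/3

235/3


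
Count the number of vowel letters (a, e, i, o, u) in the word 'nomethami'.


Scanning each character of 'nomethami':
  Position 1: 'n' -> consonant (running count: 0)
  Position 2: 'o' -> vowel (running count: 1)
  Position 3: 'm' -> consonant (running count: 1)
  Position 4: 'e' -> vowel (running count: 2)
  Position 5: 't' -> consonant (running count: 2)
  Position 6: 'h' -> consonant (running count: 2)
  Position 7: 'a' -> vowel (running count: 3)
  Position 8: 'm' -> consonant (running count: 3)
  Position 9: 'i' -> vowel (running count: 4)
Total vowels: 4

4


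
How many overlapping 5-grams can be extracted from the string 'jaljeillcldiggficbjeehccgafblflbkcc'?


String 'jaljeillcldiggficbjeehccgafblflbkcc' has length L = 35.
Number of overlapping n-grams = L - n + 1
Substituting: 35 - 5 + 1 = 31

31


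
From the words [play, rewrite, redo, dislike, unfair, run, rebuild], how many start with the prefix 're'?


Checking each word for prefix 're':
  'play' -> no (count: 0)
  'rewrite' -> YES, starts with 're' (count: 1)
  'redo' -> YES, starts with 're' (count: 2)
  'dislike' -> no (count: 2)
  'unfair' -> no (count: 2)
  'run' -> no (count: 2)
  'rebuild' -> YES, starts with 're' (count: 3)
Total with prefix 're': 3

3


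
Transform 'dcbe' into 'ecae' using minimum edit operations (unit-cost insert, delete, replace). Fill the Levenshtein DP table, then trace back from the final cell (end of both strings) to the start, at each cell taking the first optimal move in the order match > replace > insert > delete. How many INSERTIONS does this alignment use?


Edit distance = 2. Backtracking from cell (4, 4) with preference match > replace > insert > delete,
then listing the resulting alignment 'dcbe' -> 'ecae' left to right:
  Step 1: replace d->e
  Step 2: keep 'c'
  Step 3: replace b->a
  Step 4: keep 'e'
Total insertions: 0

0


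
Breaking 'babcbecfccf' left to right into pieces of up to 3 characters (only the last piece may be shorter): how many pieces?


'babcbecfccf' has 11 characters.
Chunking with max size 3:
  Chunk 1: 'bab' (positions 0-2)
  Chunk 2: 'cbe' (positions 3-5)
  Chunk 3: 'cfc' (positions 6-8)
  Chunk 4: 'cf' (positions 9-10)
Total chunks: ceil(11 / 3) = 4

4


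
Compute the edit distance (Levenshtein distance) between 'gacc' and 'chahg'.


Building DP table for s1='gacc' (len 4) and s2='chahg' (len 5):
       c  h  a  h  g
    0  1  2  3  4  5
  g 1  1  2  3  4  4
  a 2  2  2  2  3  4
  c 3  2  3  3  3  4
  c 4  3  3  4  4  4
Edit distance = dp[4][5] = 4

4


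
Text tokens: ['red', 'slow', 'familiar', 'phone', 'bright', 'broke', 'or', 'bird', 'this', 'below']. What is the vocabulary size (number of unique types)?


Listing all tokens and tracking unique types:
  Token 1: 'red' -> NEW (unique so far: 1)
  Token 2: 'slow' -> NEW (unique so far: 2)
  Token 3: 'familiar' -> NEW (unique so far: 3)
  Token 4: 'phone' -> NEW (unique so far: 4)
  Token 5: 'bright' -> NEW (unique so far: 5)
  Token 6: 'broke' -> NEW (unique so far: 6)
  Token 7: 'or' -> NEW (unique so far: 7)
  Token 8: 'bird' -> NEW (unique so far: 8)
  Token 9: 'this' -> NEW (unique so far: 9)
  Token 10: 'below' -> NEW (unique so far: 10)
Unique types: ('below', 'bird', 'bright', 'broke', 'familiar', 'or', 'phone', 'red', 'slow', 'this')
Vocabulary size: 10

10


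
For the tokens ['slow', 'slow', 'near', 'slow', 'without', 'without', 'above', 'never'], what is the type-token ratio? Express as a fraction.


Tokens: 8
Unique types: ('above', 'near', 'never', 'slow', 'without') = 5
TTR = 5/8
Already in lowest terms.

5/8


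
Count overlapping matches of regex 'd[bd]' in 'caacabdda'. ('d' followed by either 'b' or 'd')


Pattern: d[bd] means 'd' followed by either 'b' or 'd'.
Scanning 'caacabdda' position-by-position:
  Pos 0: window 'ca' -> no
  Pos 1: window 'aa' -> no
  Pos 2: window 'ac' -> no
  Pos 3: window 'ca' -> no
  Pos 4: window 'ab' -> no
  Pos 5: window 'bd' -> no
  Pos 6: window 'dd' -> MATCH
  Pos 7: window 'da' -> no
  Pos 8: window 'a' -> no
Total matches: 1

1


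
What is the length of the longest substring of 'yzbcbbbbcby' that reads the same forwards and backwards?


Scanning 'yzbcbbbbcby' for palindromic substrings.
Substring at positions 2-9: 'bcbbbbcb'.
Check: reverse('bcbbbbcb') = 'bcbbbbcb' -> palindrome confirmed.
Neighbouring characters ('z' / 'y') break symmetry, so it cannot extend further.
No longer palindromic substring exists; longest length = 8

8


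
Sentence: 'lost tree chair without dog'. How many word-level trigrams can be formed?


Word trigrams from [5] words:
  Trigram 1: (lost tree chair)
  Trigram 2: (tree chair without)
  Trigram 3: (chair without dog)
Total word trigrams: 5 - 2 = 3

3


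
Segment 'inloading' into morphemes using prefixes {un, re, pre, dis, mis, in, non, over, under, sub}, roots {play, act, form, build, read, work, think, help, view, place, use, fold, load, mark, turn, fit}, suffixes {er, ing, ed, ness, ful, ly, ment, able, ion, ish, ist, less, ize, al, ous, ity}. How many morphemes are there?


Segmenting 'inloading' against the inventory:
  'in' -> prefix (morpheme 1)
  'load' -> root (morpheme 2)
  'ing' -> suffix (morpheme 3)
Total morphemes: 3

3


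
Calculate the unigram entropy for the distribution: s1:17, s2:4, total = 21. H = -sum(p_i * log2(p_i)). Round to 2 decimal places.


Computing entropy H = -sum(p_i * log2(p_i)):
  s1: p = 17/21 = 0.8095, -p*log2(p) = 0.2468
  s2: p = 4/21 = 0.1905, -p*log2(p) = 0.4557
H = sum of terms = 0.7025
Rounded to 2 decimals: 0.70

0.70


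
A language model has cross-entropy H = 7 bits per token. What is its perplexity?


Perplexity formula: PP = 2^H
H = 7
PP = 2^7
Steps: 2^1 = 2, 2^2 = 4, 2^3 = 8, 2^4 = 16, 2^5 = 32, 2^6 = 64, 2^7 = 128
PP = 128

128


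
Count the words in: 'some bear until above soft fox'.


Counting words by splitting on spaces:
  Word 1: 'some'
  Word 2: 'bear'
  Word 3: 'until'
  Word 4: 'above'
  Word 5: 'soft'
  Word 6: 'fox'
Total words: 6

6


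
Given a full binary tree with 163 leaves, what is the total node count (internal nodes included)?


Leaf nodes (terminals): 163
Internal nodes = n - 1 = 163 - 1 = 162
Total = leaves + internal = 163 + 162 = 325

325


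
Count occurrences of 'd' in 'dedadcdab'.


Scanning 'dedadcdab' for 'd':
  Position 0: 'd' -> MATCH (count: 1)
  Position 2: 'd' -> MATCH (count: 2)
  Position 4: 'd' -> MATCH (count: 3)
  Position 6: 'd' -> MATCH (count: 4)
Total occurrences of 'd': 4

4


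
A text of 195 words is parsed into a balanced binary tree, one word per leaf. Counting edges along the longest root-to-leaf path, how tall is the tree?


In a balanced binary tree with n leaves the deepest leaf is ceil(log2(n)) edges below the root.
log2(195) = 7.6073
ceil(7.6073) = 8
height (edges) = 8

8


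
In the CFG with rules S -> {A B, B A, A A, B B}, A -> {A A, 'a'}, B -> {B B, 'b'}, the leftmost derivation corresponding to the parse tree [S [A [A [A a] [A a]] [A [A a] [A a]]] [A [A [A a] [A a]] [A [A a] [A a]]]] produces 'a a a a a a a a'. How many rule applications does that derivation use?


Every bracketed nonterminal node [X ...] in the tree is produced by exactly one rule application.
Reading the tree off as a leftmost derivation:
  Step 1: S  =>  A A   (applied S -> A A)
  Step 2: A A  =>  A A A   (applied A -> A A)
  Step 3: A A A  =>  A A A A   (applied A -> A A)
  Step 4: A A A A  =>  a A A A   (applied A -> a)
  Step 5: a A A A  =>  a a A A   (applied A -> a)
  Step 6: a a A A  =>  a a A A A   (applied A -> A A)
  Step 7: a a A A A  =>  a a a A A   (applied A -> a)
  Step 8: a a a A A  =>  a a a a A   (applied A -> a)
  Step 9: a a a a A  =>  a a a a A A   (applied A -> A A)
  Step 10: a a a a A A  =>  a a a a A A A   (applied A -> A A)
  Step 11: a a a a A A A  =>  a a a a a A A   (applied A -> a)
  Step 12: a a a a a A A  =>  a a a a a a A   (applied A -> a)
  Step 13: a a a a a a A  =>  a a a a a a A A   (applied A -> A A)
  Step 14: a a a a a a A A  =>  a a a a a a a A   (applied A -> a)
  Step 15: a a a a a a a A  =>  a a a a a a a a   (applied A -> a)
Final yield: a a a a a a a a
Total rewrite steps: 15

15


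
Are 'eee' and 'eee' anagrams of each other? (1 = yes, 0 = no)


Sort characters of 'eee': 'eee'
Sort characters of 'eee': 'eee'
Sorted forms match -> they ARE anagrams
Result: 1

1


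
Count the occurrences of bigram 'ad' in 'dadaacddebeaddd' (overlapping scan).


Scanning 'dadaacddebeaddd' for bigram 'ad':
  Position 0: 'da' -> no
  Position 1: 'ad' -> MATCH
  Position 2: 'da' -> no
  Position 3: 'aa' -> no
  Position 4: 'ac' -> no
  Position 5: 'cd' -> no
  Position 6: 'dd' -> no
  Position 7: 'de' -> no
  Position 8: 'eb' -> no
  Position 9: 'be' -> no
  Position 10: 'ea' -> no
  Position 11: 'ad' -> MATCH
  Position 12: 'dd' -> no
  Position 13: 'dd' -> no
Total matches: 2

2


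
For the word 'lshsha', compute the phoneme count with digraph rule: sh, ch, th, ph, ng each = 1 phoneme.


Parsing 'lshsha' greedily, digraphs first:
  'l' -> consonant phoneme (phonemes so far: 1)
  'sh' -> digraph (1 consonant phoneme) (phonemes so far: 2)
  'sh' -> digraph (1 consonant phoneme) (phonemes so far: 3)
  'a' -> vowel phoneme (phonemes so far: 4)
Total phonemes: 4

4


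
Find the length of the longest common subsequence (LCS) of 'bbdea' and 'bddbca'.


DP table for LCS of 'bbdea' and 'bddbca':
       b  d  d  b  c  a
    0  0  0  0  0  0  0
  b 0  1  1  1  1  1  1
  b 0  1  1  1  2  2  2
  d 0  1  2  2  2  2  2
  e 0  1  2  2  2  2  2
  a 0  1  2  2  2  2  3
LCS: 'bba'
LCS length = 3

3


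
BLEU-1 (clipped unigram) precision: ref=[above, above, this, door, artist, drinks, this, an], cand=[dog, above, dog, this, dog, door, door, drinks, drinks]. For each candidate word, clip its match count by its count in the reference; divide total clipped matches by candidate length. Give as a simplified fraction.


Reference word counts: {'above': 2, 'an': 1, 'artist': 1, 'door': 1, 'drinks': 1, 'this': 2}
Checking each candidate word (with clipping):
  'dog' -> not in reference -> no match (matches: 0)
  'above' -> in reference (ref count 2, used 1/2) -> match (matches: 1)
  'dog' -> not in reference -> no match (matches: 1)
  'this' -> in reference (ref count 2, used 1/2) -> match (matches: 2)
  'dog' -> not in reference -> no match (matches: 2)
  'door' -> in reference (ref count 1, used 1/1) -> match (matches: 3)
  'door' -> ref count 1 already used up (1/1) -> clipped, no match (matches: 3)
  'drinks' -> in reference (ref count 1, used 1/1) -> match (matches: 4)
  'drinks' -> ref count 1 already used up (1/1) -> clipped, no match (matches: 4)
Clipped matches: 4, Candidate length: 9
Precision = 4/9

4/9


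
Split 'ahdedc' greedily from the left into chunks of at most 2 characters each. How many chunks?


'ahdedc' has 6 characters.
Chunking with max size 2:
  Chunk 1: 'ah' (positions 0-1)
  Chunk 2: 'de' (positions 2-3)
  Chunk 3: 'dc' (positions 4-5)
Total chunks: ceil(6 / 2) = 3

3


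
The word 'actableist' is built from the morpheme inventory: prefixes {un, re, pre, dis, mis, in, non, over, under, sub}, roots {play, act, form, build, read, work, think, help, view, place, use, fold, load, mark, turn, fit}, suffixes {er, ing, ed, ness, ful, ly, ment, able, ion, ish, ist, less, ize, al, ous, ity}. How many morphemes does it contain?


Segmenting 'actableist' against the inventory:
  'act' -> root (morpheme 1)
  'able' -> suffix (morpheme 2)
  'ist' -> suffix (morpheme 3)
Total morphemes: 3

3
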